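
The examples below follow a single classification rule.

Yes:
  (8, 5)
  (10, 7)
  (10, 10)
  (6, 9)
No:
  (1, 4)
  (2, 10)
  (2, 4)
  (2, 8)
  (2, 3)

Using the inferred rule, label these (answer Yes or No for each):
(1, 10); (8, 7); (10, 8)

No, Yes, Yes

Rule: sum ≥ 13. This holds for each 'Yes' example and fails for each 'No' one.
(1, 10): 1+10 = 11 — does not fit, so No.
(8, 7): 8+7 = 15 — qualifies, so Yes.
(10, 8): 10+8 = 18 — qualifies, so Yes.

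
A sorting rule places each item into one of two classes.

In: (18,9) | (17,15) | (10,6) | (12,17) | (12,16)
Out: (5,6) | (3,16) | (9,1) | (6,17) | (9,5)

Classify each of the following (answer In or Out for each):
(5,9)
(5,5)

Out, Out

The pattern is that an item is 'In' exactly when: first ≥ 10.
Out: (5,9), since first 5.
Out: (5,5), since first 5.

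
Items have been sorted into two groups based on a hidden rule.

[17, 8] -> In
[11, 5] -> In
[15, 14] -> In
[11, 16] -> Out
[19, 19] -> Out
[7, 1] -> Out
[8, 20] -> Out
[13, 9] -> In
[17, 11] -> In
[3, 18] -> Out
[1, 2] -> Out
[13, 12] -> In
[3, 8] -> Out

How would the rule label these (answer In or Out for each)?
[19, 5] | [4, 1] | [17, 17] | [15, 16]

All 'In' examples share one property — first > second AND sum ≥ 11 — and every 'Out' example lacks it.
[19, 5] → 19 > 5, 19+5 = 24 → In.
[4, 1] → 4 > 1, 4+1 = 5 → Out.
[17, 17] → 17 = 17, 17+17 = 34 → Out.
[15, 16] → 15 < 16, 15+16 = 31 → Out.

In, Out, Out, Out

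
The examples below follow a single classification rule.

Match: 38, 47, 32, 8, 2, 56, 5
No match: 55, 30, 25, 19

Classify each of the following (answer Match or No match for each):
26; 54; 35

Every 'Match' example satisfies: ≡ 2 (mod 3). None of the 'No match' examples do.
26: Match (26 mod 3 = 2). 54: No match (54 mod 3 = 0). 35: Match (35 mod 3 = 2).

Match, No match, Match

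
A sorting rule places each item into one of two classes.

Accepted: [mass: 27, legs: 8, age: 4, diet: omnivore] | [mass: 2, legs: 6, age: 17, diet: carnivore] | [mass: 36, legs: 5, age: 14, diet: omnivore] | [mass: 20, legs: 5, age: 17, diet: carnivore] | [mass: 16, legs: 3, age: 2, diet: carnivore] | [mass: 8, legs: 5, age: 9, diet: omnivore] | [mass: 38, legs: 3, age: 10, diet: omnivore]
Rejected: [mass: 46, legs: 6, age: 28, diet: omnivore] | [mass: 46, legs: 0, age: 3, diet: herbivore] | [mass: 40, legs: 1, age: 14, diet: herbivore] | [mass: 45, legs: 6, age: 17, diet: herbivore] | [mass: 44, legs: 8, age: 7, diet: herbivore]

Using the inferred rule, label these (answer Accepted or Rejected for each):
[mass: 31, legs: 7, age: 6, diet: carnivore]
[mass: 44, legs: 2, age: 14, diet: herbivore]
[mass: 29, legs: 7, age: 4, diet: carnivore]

Accepted, Rejected, Accepted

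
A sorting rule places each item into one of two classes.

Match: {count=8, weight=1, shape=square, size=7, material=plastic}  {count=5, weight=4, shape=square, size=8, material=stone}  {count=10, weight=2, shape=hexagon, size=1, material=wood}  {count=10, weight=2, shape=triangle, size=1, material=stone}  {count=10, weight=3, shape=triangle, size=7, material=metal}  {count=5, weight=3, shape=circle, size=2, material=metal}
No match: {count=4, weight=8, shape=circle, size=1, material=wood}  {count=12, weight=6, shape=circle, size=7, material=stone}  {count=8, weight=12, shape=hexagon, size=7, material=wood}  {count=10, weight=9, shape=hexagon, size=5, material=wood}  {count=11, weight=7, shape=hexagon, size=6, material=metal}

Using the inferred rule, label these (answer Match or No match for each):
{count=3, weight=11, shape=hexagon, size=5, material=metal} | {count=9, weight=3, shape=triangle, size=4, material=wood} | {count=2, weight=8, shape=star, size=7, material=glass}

No match, Match, No match

The rule appears to be: weight ≤ 4.
{count=3, weight=11, shape=hexagon, size=5, material=metal}: weight = 11 — does not satisfy this, so No match. {count=9, weight=3, shape=triangle, size=4, material=wood}: weight = 3 — meets the rule, so Match. {count=2, weight=8, shape=star, size=7, material=glass}: weight = 8 — does not satisfy this, so No match.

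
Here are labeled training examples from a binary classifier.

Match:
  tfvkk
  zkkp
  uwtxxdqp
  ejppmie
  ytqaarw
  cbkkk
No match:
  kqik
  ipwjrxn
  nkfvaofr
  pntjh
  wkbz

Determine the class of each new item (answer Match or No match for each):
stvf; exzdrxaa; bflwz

Checking candidate rules against both groups, what survives is: has a double letter.
stvf: no doubled letter, does not pass → No match.
exzdrxaa: 'aa' doubled, qualifies → Match.
bflwz: no doubled letter, does not pass → No match.

No match, Match, No match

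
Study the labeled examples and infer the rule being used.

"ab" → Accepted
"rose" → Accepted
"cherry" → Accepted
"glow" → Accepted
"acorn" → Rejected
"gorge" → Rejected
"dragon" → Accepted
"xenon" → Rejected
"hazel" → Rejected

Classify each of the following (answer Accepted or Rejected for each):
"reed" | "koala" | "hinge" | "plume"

All 'Accepted' examples share one property — even length — and every 'Rejected' example lacks it.
"reed" — length 4, hence Accepted.
"koala" — length 5, hence Rejected.
"hinge" — length 5, hence Rejected.
"plume" — length 5, hence Rejected.

Accepted, Rejected, Rejected, Rejected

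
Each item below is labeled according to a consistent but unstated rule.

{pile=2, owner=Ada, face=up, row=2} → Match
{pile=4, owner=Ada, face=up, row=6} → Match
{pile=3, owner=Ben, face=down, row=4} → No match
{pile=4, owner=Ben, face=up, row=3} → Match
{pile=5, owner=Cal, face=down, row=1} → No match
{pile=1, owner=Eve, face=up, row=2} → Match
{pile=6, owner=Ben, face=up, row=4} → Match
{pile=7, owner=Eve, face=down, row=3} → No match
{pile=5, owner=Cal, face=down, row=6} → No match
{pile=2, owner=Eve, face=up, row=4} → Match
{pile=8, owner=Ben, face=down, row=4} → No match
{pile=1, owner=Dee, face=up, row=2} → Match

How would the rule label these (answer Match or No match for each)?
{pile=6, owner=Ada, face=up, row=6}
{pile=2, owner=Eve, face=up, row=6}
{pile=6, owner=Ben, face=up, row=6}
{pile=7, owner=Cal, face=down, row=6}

Match, Match, Match, No match

'Match' ⟺ face is up.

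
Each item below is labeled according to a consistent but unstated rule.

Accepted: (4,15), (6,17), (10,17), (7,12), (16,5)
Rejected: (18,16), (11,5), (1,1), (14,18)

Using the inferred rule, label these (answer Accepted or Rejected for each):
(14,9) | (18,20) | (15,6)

One predicate separates the groups cleanly: sum is odd.
(14,9) — 14+9 = 23, hence Accepted. (18,20) — 18+20 = 38, hence Rejected. (15,6) — 15+6 = 21, hence Accepted.

Accepted, Rejected, Accepted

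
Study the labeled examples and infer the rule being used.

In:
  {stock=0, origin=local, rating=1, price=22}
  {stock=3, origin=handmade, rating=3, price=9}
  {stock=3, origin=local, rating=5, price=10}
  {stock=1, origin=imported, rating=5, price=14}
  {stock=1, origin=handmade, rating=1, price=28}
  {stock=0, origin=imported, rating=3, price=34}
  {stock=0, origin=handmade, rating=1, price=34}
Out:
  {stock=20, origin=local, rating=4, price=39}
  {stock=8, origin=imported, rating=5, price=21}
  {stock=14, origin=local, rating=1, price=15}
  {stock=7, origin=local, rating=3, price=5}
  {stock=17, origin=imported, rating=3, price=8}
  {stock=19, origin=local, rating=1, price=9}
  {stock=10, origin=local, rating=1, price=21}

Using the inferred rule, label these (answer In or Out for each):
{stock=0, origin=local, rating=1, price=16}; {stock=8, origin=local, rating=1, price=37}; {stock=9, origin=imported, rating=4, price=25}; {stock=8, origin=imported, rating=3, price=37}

In, Out, Out, Out

'In' ⟺ stock ≤ 3.
{stock=0, origin=local, rating=1, price=16} — stock = 0, hence In. {stock=8, origin=local, rating=1, price=37} — stock = 8, hence Out. {stock=9, origin=imported, rating=4, price=25} — stock = 9, hence Out. {stock=8, origin=imported, rating=3, price=37} — stock = 8, hence Out.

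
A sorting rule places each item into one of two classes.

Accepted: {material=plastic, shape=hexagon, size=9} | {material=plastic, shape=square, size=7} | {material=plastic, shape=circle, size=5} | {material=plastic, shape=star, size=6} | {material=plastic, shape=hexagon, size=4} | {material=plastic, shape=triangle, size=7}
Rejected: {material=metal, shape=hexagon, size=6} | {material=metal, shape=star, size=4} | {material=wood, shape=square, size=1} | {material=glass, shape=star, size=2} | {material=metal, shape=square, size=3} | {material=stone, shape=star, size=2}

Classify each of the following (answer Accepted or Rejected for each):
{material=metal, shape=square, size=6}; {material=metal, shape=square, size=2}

A rule that fits every label: material is plastic — true of each 'Accepted' example, false of each 'Rejected' one.
{material=metal, shape=square, size=6} — material is metal, hence Rejected. {material=metal, shape=square, size=2} — material is metal, hence Rejected.

Rejected, Rejected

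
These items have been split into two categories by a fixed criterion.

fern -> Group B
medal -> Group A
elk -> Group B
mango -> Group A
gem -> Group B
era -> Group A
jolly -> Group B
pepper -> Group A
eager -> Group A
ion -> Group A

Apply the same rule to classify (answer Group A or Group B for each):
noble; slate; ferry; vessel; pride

The distinguishing property — has ≥ 2 vowels — holds for all the 'Group A' cases and none of the 'Group B' cases.

Group A, Group A, Group B, Group A, Group A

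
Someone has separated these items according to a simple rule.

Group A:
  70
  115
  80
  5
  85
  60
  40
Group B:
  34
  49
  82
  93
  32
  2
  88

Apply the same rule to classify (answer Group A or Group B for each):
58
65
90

Every 'Group A' example satisfies: multiple of 5. None of the 'Group B' examples do.

Group B, Group A, Group A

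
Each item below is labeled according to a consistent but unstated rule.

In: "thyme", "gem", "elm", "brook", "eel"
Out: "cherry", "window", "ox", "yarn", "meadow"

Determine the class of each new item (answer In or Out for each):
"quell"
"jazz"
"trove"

In, Out, In

Rule: odd length. This holds for each 'In' example and fails for each 'Out' one.
"quell": In (length 5). "jazz": Out (length 4). "trove": In (length 5).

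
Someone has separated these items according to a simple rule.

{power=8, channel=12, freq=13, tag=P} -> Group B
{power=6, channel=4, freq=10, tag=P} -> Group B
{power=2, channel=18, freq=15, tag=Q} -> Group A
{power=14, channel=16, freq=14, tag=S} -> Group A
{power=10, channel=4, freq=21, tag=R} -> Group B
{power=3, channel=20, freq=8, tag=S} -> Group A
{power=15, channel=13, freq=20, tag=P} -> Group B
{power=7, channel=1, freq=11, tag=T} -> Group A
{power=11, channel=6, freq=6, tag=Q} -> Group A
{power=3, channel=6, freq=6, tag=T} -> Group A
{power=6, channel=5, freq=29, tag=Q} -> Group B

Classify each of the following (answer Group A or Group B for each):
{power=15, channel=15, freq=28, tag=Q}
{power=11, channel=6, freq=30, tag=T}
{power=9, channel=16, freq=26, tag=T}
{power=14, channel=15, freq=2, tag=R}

The rule appears to be: tag is not P AND freq ≤ 15.
{power=15, channel=15, freq=28, tag=Q} → tag is Q, freq = 28 → Group B. {power=11, channel=6, freq=30, tag=T} → tag is T, freq = 30 → Group B. {power=9, channel=16, freq=26, tag=T} → tag is T, freq = 26 → Group B. {power=14, channel=15, freq=2, tag=R} → tag is R, freq = 2 → Group A.

Group B, Group B, Group B, Group A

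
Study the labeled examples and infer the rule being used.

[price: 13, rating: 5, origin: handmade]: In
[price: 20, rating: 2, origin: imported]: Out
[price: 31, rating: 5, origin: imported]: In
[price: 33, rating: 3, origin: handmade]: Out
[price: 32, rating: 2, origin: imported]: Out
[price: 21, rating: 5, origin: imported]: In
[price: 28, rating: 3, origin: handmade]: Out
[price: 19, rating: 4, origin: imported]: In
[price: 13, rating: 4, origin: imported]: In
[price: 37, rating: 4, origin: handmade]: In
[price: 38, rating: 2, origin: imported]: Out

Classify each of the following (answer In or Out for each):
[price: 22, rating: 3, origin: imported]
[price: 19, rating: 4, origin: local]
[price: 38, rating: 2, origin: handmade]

The distinguishing property — rating ≥ 4 — holds for all the 'In' cases and none of the 'Out' cases.
[price: 22, rating: 3, origin: imported] — rating = 3, hence Out. [price: 19, rating: 4, origin: local] — rating = 4, hence In. [price: 38, rating: 2, origin: handmade] — rating = 2, hence Out.

Out, In, Out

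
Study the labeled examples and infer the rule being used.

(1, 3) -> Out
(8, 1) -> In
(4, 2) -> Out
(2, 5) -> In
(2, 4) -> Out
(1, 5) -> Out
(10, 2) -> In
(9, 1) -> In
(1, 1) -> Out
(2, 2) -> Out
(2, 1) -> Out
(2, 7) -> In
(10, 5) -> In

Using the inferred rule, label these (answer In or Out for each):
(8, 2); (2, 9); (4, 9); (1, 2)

Every 'In' example satisfies: sum ≥ 7. None of the 'Out' examples do.
In: (8, 2), since 8+2 = 10. In: (2, 9), since 2+9 = 11. In: (4, 9), since 4+9 = 13. Out: (1, 2), since 1+2 = 3.

In, In, In, Out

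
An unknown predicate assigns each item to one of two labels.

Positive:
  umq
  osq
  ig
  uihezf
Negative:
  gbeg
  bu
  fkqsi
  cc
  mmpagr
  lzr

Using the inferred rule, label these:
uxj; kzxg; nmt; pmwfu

Positive, Negative, Negative, Negative

The distinguishing property — starts with a vowel — holds for all the 'Positive' cases and none of the 'Negative' cases.
uxj → starts with 'u' → Positive. kzxg → starts with 'k' → Negative. nmt → starts with 'n' → Negative. pmwfu → starts with 'p' → Negative.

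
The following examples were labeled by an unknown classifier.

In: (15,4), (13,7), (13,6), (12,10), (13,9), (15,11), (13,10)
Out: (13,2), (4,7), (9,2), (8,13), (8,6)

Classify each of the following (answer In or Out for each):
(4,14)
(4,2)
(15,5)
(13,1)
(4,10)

All 'In' examples share one property — first > second AND sum ≥ 19 — and every 'Out' example lacks it.

Out, Out, In, Out, Out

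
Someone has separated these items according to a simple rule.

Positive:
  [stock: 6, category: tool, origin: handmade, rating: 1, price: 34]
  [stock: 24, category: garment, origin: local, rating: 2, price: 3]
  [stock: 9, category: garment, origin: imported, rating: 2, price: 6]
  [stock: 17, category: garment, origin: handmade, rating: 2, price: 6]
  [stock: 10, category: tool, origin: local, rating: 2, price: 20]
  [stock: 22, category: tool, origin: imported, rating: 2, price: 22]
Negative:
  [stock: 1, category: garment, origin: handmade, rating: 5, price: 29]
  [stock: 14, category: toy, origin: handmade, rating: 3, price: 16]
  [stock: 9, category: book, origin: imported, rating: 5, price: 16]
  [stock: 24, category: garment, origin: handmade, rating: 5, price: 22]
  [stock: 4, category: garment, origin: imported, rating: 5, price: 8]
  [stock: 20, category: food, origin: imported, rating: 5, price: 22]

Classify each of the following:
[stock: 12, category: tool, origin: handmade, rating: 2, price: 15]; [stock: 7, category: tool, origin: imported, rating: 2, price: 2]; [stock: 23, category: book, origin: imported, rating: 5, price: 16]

Positive, Positive, Negative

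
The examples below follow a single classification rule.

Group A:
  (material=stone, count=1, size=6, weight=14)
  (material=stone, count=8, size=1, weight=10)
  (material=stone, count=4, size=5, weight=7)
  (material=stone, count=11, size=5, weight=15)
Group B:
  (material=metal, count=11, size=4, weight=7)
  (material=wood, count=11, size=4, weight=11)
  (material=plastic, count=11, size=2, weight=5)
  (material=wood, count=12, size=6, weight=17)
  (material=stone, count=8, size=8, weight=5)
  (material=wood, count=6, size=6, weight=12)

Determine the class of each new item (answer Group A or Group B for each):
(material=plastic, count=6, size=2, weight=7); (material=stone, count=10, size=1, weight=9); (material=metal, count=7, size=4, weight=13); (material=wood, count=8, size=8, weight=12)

Group B, Group A, Group B, Group B

A rule that fits every label: material is stone AND size ≤ 6 — true of each 'Group A' example, false of each 'Group B' one.
(material=plastic, count=6, size=2, weight=7) — material is plastic, size = 2, hence Group B. (material=stone, count=10, size=1, weight=9) — material is stone, size = 1, hence Group A. (material=metal, count=7, size=4, weight=13) — material is metal, size = 4, hence Group B. (material=wood, count=8, size=8, weight=12) — material is wood, size = 8, hence Group B.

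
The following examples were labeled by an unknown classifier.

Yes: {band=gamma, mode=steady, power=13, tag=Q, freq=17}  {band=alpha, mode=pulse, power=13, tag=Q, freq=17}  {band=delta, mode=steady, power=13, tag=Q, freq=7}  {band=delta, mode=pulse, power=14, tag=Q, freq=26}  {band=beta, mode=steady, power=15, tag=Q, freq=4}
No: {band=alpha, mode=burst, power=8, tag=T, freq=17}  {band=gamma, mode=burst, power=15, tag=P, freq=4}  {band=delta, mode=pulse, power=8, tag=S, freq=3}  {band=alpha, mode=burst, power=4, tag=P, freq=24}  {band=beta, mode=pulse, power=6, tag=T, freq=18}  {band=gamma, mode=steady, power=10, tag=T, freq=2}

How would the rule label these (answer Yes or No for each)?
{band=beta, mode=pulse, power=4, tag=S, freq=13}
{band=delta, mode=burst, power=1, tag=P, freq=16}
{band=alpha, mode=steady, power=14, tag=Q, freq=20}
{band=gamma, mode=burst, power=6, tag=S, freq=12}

One predicate separates the groups cleanly: tag is Q.
{band=beta, mode=pulse, power=4, tag=S, freq=13} — tag is S, hence No. {band=delta, mode=burst, power=1, tag=P, freq=16} — tag is P, hence No. {band=alpha, mode=steady, power=14, tag=Q, freq=20} — tag is Q, hence Yes. {band=gamma, mode=burst, power=6, tag=S, freq=12} — tag is S, hence No.

No, No, Yes, No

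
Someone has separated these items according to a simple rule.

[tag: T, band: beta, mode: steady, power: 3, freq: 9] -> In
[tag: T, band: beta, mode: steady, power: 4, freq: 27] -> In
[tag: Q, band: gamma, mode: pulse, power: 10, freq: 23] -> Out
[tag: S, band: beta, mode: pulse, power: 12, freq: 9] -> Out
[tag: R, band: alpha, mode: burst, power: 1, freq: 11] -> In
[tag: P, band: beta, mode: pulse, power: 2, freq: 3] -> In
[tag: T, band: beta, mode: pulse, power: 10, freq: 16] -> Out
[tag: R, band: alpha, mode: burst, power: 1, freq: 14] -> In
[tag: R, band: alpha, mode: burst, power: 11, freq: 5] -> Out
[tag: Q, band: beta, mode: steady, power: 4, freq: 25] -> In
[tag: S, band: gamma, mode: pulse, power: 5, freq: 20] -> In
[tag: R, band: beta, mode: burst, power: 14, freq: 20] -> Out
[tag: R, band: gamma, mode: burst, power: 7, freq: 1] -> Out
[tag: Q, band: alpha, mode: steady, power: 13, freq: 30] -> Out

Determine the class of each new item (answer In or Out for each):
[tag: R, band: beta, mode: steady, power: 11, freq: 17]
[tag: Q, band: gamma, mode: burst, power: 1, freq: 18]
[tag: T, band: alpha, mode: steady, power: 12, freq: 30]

Out, In, Out

The rule appears to be: power ≤ 5.
[tag: R, band: beta, mode: steady, power: 11, freq: 17]: Out (power = 11).
[tag: Q, band: gamma, mode: burst, power: 1, freq: 18]: In (power = 1).
[tag: T, band: alpha, mode: steady, power: 12, freq: 30]: Out (power = 12).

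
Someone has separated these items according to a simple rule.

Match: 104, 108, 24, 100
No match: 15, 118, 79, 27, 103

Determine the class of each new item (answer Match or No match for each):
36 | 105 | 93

Match, No match, No match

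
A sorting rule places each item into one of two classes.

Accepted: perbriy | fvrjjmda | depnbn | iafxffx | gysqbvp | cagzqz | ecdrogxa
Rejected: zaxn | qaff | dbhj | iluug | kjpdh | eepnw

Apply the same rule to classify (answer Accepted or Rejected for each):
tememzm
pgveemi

Rule: length ≥ 6. This holds for each 'Accepted' example and fails for each 'Rejected' one.
tememzm: length 7 — has this property, so Accepted. pgveemi: length 7 — has this property, so Accepted.

Accepted, Accepted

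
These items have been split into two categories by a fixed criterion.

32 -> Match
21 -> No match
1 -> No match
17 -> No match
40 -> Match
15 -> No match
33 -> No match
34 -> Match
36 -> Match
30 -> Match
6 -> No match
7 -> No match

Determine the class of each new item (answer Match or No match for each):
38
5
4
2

Match, No match, No match, No match

Every 'Match' example satisfies: even AND at least 7. None of the 'No match' examples do.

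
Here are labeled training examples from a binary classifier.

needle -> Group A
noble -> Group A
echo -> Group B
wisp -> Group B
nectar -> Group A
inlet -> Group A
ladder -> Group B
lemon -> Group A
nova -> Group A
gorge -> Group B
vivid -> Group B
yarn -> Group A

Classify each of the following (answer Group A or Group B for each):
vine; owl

The classifier is using: contains 'n'.

Group A, Group B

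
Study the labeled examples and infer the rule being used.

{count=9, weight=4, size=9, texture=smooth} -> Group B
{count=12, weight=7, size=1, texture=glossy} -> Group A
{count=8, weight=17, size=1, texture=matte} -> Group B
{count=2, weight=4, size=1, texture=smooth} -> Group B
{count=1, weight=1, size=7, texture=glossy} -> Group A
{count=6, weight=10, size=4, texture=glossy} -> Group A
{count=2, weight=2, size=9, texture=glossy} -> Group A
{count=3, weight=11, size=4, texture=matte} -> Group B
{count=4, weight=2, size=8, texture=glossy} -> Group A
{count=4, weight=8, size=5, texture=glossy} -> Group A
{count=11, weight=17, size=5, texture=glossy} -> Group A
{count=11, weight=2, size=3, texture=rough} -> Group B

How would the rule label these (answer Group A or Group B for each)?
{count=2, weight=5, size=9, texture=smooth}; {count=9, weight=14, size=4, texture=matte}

Group B, Group B

The distinguishing property — texture is glossy — holds for all the 'Group A' cases and none of the 'Group B' cases.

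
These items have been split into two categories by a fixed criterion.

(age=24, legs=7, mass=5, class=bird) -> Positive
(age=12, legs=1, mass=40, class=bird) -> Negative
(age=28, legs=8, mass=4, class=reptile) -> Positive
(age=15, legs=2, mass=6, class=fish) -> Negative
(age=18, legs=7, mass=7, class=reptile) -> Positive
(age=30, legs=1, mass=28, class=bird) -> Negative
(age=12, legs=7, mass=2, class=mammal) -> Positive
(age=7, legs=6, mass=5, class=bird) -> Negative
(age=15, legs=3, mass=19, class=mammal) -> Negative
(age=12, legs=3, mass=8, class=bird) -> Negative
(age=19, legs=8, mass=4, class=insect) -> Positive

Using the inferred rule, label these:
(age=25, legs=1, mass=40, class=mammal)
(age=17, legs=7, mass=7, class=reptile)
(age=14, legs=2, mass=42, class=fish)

A rule that fits every label: legs ≥ 7 — true of each 'Positive' example, false of each 'Negative' one.

Negative, Positive, Negative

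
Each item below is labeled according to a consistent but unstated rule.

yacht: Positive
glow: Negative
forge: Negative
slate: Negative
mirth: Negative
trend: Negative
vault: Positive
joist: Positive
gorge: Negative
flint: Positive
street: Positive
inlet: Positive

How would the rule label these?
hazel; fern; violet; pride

A rule that fits every label: ends with 't' — true of each 'Positive' example, false of each 'Negative' one.
hazel: ends with 'l' — doesn't qualify, so Negative.
fern: ends with 'n' — doesn't qualify, so Negative.
violet: ends with 't' — matches, so Positive.
pride: ends with 'e' — doesn't qualify, so Negative.

Negative, Negative, Positive, Negative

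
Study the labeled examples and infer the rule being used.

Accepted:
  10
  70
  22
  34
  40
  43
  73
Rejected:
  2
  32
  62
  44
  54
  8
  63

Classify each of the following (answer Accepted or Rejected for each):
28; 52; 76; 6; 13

The simplest hypothesis consistent with all the labels is: ≡ 1 (mod 3).
28: 28 mod 3 = 1, satisfies this → Accepted. 52: 52 mod 3 = 1, satisfies this → Accepted. 76: 76 mod 3 = 1, satisfies this → Accepted. 6: 6 mod 3 = 0, lacks this property → Rejected. 13: 13 mod 3 = 1, satisfies this → Accepted.

Accepted, Accepted, Accepted, Rejected, Accepted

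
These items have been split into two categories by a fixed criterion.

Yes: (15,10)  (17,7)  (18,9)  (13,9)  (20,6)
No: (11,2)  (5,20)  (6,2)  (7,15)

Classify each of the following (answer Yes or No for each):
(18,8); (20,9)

'Yes' ⟺ first ≥ 13.
(18,8) — first 18, hence Yes.
(20,9) — first 20, hence Yes.

Yes, Yes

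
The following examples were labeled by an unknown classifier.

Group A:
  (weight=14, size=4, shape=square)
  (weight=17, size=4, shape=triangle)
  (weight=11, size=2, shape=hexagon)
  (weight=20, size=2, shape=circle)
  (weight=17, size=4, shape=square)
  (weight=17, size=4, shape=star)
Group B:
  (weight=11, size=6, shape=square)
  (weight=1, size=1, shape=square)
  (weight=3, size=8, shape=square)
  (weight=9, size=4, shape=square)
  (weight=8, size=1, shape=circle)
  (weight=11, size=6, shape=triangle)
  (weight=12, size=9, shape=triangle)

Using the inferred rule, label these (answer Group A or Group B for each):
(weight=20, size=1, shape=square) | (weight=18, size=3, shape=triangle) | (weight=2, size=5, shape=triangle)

Rule: size ≤ 4 AND weight ≥ 11. This holds for each 'Group A' example and fails for each 'Group B' one.

Group A, Group A, Group B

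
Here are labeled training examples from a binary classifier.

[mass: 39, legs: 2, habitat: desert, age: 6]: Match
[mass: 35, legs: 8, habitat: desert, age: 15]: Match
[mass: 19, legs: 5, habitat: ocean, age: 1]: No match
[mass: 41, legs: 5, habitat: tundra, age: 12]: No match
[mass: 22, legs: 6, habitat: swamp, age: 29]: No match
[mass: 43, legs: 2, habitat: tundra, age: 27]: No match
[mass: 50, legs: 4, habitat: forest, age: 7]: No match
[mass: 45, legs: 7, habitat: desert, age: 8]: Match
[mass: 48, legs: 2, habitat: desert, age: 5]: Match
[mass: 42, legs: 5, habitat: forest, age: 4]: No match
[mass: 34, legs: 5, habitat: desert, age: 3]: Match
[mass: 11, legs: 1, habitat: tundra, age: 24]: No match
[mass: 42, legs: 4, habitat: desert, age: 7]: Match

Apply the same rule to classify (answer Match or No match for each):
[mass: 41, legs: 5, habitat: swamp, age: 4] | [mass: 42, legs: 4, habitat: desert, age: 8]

No match, Match

'Match' ⟺ habitat is desert.
[mass: 41, legs: 5, habitat: swamp, age: 4]: No match (habitat is swamp).
[mass: 42, legs: 4, habitat: desert, age: 8]: Match (habitat is desert).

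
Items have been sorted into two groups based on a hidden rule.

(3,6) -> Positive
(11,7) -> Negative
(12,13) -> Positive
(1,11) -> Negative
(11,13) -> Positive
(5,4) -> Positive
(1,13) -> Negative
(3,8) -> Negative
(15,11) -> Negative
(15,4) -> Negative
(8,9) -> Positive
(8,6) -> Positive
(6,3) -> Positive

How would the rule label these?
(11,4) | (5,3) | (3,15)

Negative, Positive, Negative

Rule: |first − second| ≤ 3. This holds for each 'Positive' example and fails for each 'Negative' one.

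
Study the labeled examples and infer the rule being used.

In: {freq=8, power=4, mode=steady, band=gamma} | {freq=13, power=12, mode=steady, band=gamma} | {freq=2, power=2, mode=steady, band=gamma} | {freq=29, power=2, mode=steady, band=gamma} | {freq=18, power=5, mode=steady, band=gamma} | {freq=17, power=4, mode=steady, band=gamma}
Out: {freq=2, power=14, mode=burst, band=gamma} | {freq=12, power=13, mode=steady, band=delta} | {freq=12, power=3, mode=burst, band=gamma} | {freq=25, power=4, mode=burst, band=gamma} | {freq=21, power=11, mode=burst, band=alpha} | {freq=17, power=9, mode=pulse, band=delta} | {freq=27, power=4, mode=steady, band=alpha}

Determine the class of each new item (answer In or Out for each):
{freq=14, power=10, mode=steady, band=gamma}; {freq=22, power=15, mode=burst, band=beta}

All 'In' examples share one property — band is gamma AND mode is steady — and every 'Out' example lacks it.

In, Out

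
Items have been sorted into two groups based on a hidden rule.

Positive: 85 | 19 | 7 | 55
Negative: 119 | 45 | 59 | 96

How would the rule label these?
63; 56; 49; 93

Negative, Negative, Positive, Negative

The pattern is that an item is 'Positive' exactly when: ≡ 1 (mod 3).
63 — 63 mod 3 = 0, hence Negative.
56 — 56 mod 3 = 2, hence Negative.
49 — 49 mod 3 = 1, hence Positive.
93 — 93 mod 3 = 0, hence Negative.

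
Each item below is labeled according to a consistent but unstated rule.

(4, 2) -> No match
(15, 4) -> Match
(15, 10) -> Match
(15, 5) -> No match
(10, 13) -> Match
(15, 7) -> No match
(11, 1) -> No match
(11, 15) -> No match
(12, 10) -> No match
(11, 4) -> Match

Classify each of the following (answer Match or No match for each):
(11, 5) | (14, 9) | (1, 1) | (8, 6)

Every 'Match' example satisfies: sum is odd. None of the 'No match' examples do.
(11, 5): 11+5 = 16 — does not satisfy this, so No match. (14, 9): 14+9 = 23 — meets the rule, so Match. (1, 1): 1+1 = 2 — does not satisfy this, so No match. (8, 6): 8+6 = 14 — does not satisfy this, so No match.

No match, Match, No match, No match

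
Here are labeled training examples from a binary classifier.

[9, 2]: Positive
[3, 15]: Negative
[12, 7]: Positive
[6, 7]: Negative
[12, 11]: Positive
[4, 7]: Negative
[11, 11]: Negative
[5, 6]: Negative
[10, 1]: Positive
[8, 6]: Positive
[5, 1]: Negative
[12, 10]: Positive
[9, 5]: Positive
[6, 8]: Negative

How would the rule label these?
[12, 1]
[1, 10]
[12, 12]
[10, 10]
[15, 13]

Positive, Negative, Negative, Negative, Positive

The simplest hypothesis consistent with all the labels is: first > second AND sum ≥ 11.
[12, 1]: 12 > 1, 12+1 = 13 — fits, so Positive.
[1, 10]: 1 < 10, 1+10 = 11 — doesn't qualify, so Negative.
[12, 12]: 12 = 12, 12+12 = 24 — doesn't qualify, so Negative.
[10, 10]: 10 = 10, 10+10 = 20 — doesn't qualify, so Negative.
[15, 13]: 15 > 13, 15+13 = 28 — fits, so Positive.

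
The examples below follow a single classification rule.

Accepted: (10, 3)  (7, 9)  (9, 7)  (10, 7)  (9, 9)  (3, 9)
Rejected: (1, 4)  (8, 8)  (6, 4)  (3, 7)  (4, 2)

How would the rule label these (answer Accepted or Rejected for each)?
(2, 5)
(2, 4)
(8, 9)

Rejected, Rejected, Accepted

The classifier is using: max ≥ 9.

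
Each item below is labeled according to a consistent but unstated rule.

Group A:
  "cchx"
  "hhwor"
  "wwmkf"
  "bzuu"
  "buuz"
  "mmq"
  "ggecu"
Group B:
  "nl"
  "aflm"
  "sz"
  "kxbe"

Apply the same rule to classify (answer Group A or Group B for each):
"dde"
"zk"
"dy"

The classifier is using: has a double letter.
"dde": 'dd' doubled, meets the rule → Group A. "zk": no doubled letter, fails this test → Group B. "dy": no doubled letter, fails this test → Group B.

Group A, Group B, Group B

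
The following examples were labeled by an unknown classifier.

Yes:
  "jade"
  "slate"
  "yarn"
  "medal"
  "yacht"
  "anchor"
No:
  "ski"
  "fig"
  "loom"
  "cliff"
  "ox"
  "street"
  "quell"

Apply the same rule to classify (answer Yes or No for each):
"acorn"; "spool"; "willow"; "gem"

Comparing the two groups points to one rule — contains 'a'.

Yes, No, No, No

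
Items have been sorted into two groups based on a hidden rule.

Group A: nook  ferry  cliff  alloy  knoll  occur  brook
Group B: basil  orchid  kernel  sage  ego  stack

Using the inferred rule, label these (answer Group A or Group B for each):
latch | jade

Group B, Group B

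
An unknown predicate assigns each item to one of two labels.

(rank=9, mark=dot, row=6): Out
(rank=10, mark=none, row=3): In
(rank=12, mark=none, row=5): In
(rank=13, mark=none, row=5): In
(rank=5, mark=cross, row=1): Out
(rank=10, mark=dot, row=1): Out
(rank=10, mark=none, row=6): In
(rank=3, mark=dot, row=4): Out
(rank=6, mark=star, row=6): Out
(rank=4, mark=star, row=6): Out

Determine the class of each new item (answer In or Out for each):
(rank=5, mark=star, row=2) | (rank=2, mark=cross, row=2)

Out, Out

One predicate separates the groups cleanly: mark is none.
(rank=5, mark=star, row=2) — mark is star, hence Out. (rank=2, mark=cross, row=2) — mark is cross, hence Out.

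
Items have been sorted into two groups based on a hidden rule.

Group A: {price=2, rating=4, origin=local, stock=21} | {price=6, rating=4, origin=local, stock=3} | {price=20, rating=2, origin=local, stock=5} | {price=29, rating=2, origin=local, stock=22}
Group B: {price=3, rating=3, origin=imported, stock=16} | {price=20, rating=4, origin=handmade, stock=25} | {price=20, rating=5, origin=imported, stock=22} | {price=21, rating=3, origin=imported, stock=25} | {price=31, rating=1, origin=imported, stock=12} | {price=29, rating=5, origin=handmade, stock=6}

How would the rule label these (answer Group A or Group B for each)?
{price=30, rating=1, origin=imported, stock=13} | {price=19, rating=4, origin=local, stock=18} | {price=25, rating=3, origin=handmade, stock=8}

Group B, Group A, Group B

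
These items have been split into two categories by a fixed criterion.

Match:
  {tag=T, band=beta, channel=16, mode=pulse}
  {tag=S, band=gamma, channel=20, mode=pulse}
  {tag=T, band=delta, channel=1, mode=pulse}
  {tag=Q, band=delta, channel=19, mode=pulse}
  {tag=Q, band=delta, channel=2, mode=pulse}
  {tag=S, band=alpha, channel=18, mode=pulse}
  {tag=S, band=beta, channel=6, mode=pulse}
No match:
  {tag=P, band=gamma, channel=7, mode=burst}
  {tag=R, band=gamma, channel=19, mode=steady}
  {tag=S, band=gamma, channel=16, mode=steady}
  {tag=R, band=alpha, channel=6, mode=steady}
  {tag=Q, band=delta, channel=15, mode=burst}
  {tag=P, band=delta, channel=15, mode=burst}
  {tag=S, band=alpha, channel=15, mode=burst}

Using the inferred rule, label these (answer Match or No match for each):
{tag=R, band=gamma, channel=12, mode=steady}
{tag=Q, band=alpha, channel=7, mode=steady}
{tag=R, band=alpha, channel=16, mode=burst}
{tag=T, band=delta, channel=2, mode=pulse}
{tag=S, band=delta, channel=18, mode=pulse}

The distinguishing property — mode is pulse — holds for all the 'Match' cases and none of the 'No match' cases.
{tag=R, band=gamma, channel=12, mode=steady}: No match (mode is steady). {tag=Q, band=alpha, channel=7, mode=steady}: No match (mode is steady). {tag=R, band=alpha, channel=16, mode=burst}: No match (mode is burst). {tag=T, band=delta, channel=2, mode=pulse}: Match (mode is pulse). {tag=S, band=delta, channel=18, mode=pulse}: Match (mode is pulse).

No match, No match, No match, Match, Match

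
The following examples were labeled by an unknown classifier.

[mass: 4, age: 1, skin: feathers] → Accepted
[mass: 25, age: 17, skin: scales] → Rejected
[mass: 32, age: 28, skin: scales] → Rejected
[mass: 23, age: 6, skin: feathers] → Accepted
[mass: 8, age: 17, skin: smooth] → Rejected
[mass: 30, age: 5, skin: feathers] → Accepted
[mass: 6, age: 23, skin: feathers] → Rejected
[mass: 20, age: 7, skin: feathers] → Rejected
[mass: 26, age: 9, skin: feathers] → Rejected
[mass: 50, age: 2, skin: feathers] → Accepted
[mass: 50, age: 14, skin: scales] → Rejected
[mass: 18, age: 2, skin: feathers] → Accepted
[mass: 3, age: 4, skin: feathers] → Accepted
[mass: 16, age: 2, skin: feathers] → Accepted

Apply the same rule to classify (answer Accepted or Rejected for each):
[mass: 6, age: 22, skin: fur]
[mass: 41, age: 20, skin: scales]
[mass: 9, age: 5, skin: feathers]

Rejected, Rejected, Accepted

The pattern is that an item is 'Accepted' exactly when: age ≤ 6.
[mass: 6, age: 22, skin: fur] → age = 22 → Rejected.
[mass: 41, age: 20, skin: scales] → age = 20 → Rejected.
[mass: 9, age: 5, skin: feathers] → age = 5 → Accepted.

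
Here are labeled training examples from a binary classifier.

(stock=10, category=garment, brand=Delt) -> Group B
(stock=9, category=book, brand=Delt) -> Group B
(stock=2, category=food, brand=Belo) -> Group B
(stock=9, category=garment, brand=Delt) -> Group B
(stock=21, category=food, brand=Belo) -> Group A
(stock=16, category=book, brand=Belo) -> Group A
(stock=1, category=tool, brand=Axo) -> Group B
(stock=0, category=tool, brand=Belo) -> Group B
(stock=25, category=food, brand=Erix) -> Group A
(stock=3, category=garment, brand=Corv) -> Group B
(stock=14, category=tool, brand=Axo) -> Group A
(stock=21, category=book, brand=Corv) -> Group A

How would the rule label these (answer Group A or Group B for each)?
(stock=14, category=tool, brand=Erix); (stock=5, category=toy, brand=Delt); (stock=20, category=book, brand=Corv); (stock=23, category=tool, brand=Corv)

Group A, Group B, Group A, Group A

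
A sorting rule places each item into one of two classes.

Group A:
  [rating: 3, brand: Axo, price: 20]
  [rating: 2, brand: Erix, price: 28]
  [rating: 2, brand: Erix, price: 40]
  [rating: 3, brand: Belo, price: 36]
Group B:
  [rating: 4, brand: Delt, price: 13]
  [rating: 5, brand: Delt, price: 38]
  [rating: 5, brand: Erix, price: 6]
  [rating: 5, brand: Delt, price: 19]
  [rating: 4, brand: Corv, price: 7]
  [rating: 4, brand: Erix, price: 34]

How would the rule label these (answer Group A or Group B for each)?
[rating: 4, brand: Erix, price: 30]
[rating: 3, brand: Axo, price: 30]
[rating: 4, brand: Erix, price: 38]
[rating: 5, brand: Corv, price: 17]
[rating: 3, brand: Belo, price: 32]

Group B, Group A, Group B, Group B, Group A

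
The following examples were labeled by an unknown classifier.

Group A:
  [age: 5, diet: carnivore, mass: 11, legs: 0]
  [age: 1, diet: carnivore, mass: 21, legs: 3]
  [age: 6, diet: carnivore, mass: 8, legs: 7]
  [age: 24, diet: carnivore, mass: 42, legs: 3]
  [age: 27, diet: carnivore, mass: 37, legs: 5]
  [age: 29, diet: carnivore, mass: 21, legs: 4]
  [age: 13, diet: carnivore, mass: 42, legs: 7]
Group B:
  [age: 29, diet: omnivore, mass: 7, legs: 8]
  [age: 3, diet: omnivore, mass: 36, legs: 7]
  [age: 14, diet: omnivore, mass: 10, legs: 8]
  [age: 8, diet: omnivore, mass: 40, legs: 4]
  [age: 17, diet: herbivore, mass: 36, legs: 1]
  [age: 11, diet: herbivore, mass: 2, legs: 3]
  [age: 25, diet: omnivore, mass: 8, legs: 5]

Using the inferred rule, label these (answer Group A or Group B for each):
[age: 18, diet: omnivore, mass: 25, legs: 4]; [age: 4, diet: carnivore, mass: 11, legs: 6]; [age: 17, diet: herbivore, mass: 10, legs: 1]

Group B, Group A, Group B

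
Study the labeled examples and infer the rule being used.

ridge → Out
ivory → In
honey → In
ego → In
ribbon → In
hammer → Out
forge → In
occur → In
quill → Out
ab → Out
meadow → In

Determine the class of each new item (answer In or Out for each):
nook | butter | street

In, Out, Out

The pattern is that an item is 'In' exactly when: contains 'o'.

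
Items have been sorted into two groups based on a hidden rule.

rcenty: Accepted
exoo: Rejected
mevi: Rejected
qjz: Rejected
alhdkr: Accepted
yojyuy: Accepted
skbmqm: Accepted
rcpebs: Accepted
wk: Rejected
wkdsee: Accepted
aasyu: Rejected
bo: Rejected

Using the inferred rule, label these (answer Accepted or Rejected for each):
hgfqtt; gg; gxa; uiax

Accepted, Rejected, Rejected, Rejected

Checking candidate rules against both groups, what survives is: length 6.
hgfqtt → length 6 → Accepted. gg → length 2 → Rejected. gxa → length 3 → Rejected. uiax → length 4 → Rejected.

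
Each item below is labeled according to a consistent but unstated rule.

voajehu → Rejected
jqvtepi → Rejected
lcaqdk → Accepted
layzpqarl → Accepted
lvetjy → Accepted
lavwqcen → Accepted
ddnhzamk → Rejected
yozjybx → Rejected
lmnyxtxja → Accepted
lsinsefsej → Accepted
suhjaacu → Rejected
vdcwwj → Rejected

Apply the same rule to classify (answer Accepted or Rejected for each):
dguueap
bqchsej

One predicate separates the groups cleanly: contains 'l'.
dguueap: no 'l' — doesn't qualify, so Rejected. bqchsej: no 'l' — doesn't qualify, so Rejected.

Rejected, Rejected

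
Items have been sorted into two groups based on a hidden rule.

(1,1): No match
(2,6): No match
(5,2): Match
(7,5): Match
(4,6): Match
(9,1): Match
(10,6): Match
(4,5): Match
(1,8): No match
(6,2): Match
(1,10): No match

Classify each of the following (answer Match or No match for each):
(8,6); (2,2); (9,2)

Match, No match, Match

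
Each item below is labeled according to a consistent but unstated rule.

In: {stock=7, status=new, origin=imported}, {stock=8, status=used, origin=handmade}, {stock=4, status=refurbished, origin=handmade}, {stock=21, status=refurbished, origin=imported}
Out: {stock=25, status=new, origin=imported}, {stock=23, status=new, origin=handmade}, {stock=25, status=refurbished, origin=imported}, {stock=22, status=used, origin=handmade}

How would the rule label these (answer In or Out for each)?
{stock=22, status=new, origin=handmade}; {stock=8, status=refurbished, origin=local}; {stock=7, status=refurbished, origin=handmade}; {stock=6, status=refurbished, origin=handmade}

Out, In, In, In

Every 'In' example satisfies: stock ≤ 21. None of the 'Out' examples do.
{stock=22, status=new, origin=handmade} → stock = 22 → Out. {stock=8, status=refurbished, origin=local} → stock = 8 → In. {stock=7, status=refurbished, origin=handmade} → stock = 7 → In. {stock=6, status=refurbished, origin=handmade} → stock = 6 → In.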